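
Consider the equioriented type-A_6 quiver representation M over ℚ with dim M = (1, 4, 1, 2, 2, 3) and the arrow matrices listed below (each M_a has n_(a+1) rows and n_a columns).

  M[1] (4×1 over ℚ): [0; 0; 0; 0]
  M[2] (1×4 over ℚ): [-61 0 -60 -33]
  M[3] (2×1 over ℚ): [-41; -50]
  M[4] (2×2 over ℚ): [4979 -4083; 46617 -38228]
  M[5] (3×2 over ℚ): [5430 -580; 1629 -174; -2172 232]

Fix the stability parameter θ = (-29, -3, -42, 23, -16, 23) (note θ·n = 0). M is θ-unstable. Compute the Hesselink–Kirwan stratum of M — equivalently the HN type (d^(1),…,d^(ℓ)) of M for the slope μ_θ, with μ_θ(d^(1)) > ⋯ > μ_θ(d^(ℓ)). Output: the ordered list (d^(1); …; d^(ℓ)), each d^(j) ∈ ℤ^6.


Via rank(M_{q-1}∘⋯∘M_p): M ≅ I[1,1], I[2,2]^3, I[2,6], I[4,5], I[6,6]^2.
μ_θ-semistable layers: μ^(1)=23; μ^(2)=7/2; μ^(3)=-3; μ^(4)=-45/2; μ^(5)=-29

((0, 0, 0, 0, 0, 3); (0, 0, 0, 2, 2, 0); (0, 3, 0, 0, 0, 0); (0, 1, 1, 0, 0, 0); (1, 0, 0, 0, 0, 0))


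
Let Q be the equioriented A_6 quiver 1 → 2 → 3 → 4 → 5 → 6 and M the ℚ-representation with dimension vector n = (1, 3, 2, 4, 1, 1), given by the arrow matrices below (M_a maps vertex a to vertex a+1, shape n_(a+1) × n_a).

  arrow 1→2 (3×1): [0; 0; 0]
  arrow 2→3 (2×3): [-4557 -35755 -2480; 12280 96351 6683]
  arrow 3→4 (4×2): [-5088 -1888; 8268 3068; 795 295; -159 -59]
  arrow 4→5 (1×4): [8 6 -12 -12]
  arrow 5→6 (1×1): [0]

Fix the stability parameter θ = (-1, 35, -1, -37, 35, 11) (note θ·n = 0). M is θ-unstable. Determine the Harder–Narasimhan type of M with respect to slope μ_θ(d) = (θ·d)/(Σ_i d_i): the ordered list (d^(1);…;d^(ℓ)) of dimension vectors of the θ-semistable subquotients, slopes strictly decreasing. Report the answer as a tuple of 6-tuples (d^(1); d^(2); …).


Via rank(M_{q-1}∘⋯∘M_p): M ≅ I[1,1], I[2,2], I[2,3], I[2,5], I[4,4]^3, I[6,6].
μ_θ-semistable layers: μ^(1)=35; μ^(2)=17; μ^(3)=11; μ^(4)=-1; μ^(5)=-37

((0, 1, 0, 0, 1, 0); (0, 1, 1, 0, 0, 0); (0, 0, 0, 0, 0, 1); (1, 1, 1, 1, 0, 0); (0, 0, 0, 3, 0, 0))


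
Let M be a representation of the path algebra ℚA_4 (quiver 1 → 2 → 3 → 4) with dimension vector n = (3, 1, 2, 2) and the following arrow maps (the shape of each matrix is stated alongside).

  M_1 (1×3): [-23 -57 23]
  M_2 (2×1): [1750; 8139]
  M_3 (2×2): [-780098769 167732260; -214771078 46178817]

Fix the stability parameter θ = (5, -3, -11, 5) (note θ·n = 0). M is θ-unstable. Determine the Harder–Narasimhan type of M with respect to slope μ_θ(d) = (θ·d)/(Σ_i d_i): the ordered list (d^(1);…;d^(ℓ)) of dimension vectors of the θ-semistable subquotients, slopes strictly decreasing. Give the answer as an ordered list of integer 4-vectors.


Barcode: M ≅ I[1,1]^2, I[1,4], I[3,4]. HN layers by μ_θ (3 steps, strictly decreasing):
  μ^(1)=5; μ^(2)=-3; μ^(3)=-11

((2, 0, 0, 2); (1, 1, 1, 0); (0, 0, 1, 0))


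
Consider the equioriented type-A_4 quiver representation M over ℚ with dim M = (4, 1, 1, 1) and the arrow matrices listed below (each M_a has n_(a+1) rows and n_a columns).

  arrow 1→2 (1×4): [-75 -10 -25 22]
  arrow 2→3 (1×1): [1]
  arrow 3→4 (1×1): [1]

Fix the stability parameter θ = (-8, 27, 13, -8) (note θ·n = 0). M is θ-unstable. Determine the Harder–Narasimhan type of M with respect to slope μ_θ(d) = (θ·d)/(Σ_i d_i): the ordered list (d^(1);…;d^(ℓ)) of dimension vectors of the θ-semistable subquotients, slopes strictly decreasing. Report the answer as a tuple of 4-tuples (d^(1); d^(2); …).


Via rank(M_{q-1}∘⋯∘M_p): M ≅ I[1,1]^3, I[1,4].
μ_θ-semistable layers: μ^(1)=32/3; μ^(2)=-8

((0, 1, 1, 1); (4, 0, 0, 0))


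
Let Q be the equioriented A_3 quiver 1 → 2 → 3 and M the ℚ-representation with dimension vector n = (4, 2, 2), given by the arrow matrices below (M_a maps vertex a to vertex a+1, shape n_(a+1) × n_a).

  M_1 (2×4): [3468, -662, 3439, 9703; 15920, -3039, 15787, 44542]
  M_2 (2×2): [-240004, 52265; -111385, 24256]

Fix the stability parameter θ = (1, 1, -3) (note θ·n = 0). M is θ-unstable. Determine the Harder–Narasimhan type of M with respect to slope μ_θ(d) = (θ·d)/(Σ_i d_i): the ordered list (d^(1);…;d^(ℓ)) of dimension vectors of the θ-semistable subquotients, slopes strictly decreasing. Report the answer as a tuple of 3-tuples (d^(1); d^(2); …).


Barcode: M ≅ I[1,1]^2, I[1,3]^2. HN layers by μ_θ (2 steps, strictly decreasing):
  μ^(1)=1; μ^(2)=-1/3

((2, 0, 0); (2, 2, 2))


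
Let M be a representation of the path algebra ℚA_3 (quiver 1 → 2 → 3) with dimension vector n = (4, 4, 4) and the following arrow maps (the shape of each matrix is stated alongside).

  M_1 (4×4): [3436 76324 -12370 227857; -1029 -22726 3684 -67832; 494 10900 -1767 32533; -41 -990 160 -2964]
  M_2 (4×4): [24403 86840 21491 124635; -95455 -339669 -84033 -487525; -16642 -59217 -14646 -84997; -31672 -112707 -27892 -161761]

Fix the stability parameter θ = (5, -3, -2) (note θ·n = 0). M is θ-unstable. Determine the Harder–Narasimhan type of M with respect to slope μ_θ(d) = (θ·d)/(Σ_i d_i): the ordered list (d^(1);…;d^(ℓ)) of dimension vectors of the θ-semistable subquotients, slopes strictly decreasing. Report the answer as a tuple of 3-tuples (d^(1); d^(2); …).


Barcode: M ≅ I[1,1], I[1,2], I[1,3]^2, I[2,3], I[3,3]. HN layers by μ_θ (5 steps, strictly decreasing):
  μ^(1)=5; μ^(2)=1; μ^(3)=0; μ^(4)=-2; μ^(5)=-3

((1, 0, 0); (1, 1, 0); (2, 2, 2); (0, 0, 2); (0, 1, 0))


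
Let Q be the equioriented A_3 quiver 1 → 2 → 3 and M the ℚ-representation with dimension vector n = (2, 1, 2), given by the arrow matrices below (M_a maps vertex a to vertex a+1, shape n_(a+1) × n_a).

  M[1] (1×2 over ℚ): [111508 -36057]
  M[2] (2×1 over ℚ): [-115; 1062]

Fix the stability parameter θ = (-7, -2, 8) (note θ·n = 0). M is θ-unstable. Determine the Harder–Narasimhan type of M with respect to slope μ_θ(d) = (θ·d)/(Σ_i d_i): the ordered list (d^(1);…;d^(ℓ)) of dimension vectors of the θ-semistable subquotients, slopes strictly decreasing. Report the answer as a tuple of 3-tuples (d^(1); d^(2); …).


Via rank(M_{q-1}∘⋯∘M_p): M ≅ I[1,1], I[1,3], I[3,3].
μ_θ-semistable layers: μ^(1)=8; μ^(2)=-2; μ^(3)=-7

((0, 0, 2); (0, 1, 0); (2, 0, 0))


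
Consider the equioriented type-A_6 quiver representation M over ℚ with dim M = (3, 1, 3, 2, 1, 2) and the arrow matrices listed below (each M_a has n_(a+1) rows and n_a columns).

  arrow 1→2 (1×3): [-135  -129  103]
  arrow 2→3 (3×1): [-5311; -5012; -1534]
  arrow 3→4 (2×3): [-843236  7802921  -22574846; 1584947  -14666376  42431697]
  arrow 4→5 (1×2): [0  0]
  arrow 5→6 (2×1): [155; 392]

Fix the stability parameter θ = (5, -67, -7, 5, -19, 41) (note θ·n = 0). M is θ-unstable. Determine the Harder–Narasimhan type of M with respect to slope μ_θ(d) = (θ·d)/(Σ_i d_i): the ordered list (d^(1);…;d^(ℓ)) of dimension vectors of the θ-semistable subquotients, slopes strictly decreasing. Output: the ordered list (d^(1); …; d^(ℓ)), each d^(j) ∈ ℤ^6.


Interval decomposition of M: I[1,1]^2, I[1,4], I[3,3], I[3,4], I[5,6], I[6,6].
HN type (ℓ=5): μ^(1)=41; μ^(2)=5; μ^(3)=-7; μ^(4)=-19; μ^(5)=-31

((0, 0, 0, 0, 0, 2); (2, 0, 0, 2, 0, 0); (0, 0, 3, 0, 0, 0); (0, 0, 0, 0, 1, 0); (1, 1, 0, 0, 0, 0))


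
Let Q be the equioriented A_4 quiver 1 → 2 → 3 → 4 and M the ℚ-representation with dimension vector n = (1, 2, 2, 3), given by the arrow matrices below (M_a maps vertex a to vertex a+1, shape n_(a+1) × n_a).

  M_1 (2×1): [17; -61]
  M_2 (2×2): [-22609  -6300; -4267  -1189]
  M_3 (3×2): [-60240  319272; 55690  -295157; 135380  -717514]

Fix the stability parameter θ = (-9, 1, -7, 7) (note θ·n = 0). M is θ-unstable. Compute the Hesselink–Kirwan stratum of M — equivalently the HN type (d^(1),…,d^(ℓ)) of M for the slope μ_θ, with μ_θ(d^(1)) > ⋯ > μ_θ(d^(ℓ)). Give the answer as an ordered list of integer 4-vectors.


Barcode: M ≅ I[1,3], I[2,4], I[4,4]^2. HN layers by μ_θ (3 steps, strictly decreasing):
  μ^(1)=7; μ^(2)=-3; μ^(3)=-9

((0, 0, 0, 3); (0, 2, 2, 0); (1, 0, 0, 0))


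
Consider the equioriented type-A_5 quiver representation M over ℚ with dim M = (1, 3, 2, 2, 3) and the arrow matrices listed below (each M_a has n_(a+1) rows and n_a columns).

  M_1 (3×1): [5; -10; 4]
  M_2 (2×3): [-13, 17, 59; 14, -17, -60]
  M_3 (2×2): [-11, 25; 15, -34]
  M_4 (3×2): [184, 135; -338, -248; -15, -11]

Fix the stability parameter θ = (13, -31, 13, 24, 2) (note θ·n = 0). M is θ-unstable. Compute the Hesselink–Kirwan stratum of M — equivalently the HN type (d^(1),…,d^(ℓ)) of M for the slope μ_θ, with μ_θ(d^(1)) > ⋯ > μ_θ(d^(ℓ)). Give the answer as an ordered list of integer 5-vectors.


Via rank(M_{q-1}∘⋯∘M_p): M ≅ I[1,5], I[2,2], I[2,5], I[5,5].
μ_θ-semistable layers: μ^(1)=13; μ^(2)=2; μ^(3)=-9; μ^(4)=-31

((0, 0, 2, 2, 2); (0, 0, 0, 0, 1); (1, 1, 0, 0, 0); (0, 2, 0, 0, 0))


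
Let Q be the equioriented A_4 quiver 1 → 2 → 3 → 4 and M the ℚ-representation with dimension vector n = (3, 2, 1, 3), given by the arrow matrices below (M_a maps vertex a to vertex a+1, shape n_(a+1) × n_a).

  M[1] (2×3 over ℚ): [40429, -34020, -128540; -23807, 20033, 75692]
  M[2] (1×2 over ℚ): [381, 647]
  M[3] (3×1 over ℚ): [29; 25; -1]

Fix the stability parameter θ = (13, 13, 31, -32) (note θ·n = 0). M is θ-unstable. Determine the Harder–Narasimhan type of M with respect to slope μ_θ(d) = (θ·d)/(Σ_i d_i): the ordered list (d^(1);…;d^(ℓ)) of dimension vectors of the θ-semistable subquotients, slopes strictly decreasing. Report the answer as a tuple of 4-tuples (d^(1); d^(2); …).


Barcode: M ≅ I[1,1], I[1,2], I[1,4], I[4,4]^2. HN layers by μ_θ (3 steps, strictly decreasing):
  μ^(1)=13; μ^(2)=25/4; μ^(3)=-32

((2, 1, 0, 0); (1, 1, 1, 1); (0, 0, 0, 2))


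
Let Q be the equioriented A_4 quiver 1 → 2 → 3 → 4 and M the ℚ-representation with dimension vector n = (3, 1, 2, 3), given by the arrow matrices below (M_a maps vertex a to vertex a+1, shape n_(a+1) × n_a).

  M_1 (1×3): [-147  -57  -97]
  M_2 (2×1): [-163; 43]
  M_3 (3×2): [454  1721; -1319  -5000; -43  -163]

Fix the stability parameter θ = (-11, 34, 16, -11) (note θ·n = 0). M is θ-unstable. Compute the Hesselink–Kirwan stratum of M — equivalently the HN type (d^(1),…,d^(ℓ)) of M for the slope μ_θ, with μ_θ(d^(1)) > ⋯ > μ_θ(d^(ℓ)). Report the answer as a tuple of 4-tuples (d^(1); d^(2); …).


Barcode: M ≅ I[1,1]^2, I[1,4], I[3,4], I[4,4]. HN layers by μ_θ (3 steps, strictly decreasing):
  μ^(1)=13; μ^(2)=5/2; μ^(3)=-11

((0, 1, 1, 1); (0, 0, 1, 1); (3, 0, 0, 1))


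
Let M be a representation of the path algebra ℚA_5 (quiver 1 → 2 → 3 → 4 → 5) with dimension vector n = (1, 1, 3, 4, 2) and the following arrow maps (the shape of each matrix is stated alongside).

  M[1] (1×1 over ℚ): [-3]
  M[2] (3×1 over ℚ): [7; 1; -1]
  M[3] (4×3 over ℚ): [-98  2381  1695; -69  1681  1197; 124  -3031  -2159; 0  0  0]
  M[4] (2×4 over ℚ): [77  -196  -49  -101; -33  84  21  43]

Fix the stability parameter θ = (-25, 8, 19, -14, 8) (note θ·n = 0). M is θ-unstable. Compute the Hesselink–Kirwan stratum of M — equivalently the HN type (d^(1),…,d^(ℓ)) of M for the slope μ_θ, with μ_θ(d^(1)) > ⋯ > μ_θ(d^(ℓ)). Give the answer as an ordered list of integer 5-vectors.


Barcode: M ≅ I[1,4], I[3,4], I[3,5], I[4,5]. HN layers by μ_θ (5 steps, strictly decreasing):
  μ^(1)=8; μ^(2)=13/3; μ^(3)=5/2; μ^(4)=-14; μ^(5)=-25

((0, 0, 0, 0, 2); (0, 1, 1, 1, 0); (0, 0, 2, 2, 0); (0, 0, 0, 1, 0); (1, 0, 0, 0, 0))


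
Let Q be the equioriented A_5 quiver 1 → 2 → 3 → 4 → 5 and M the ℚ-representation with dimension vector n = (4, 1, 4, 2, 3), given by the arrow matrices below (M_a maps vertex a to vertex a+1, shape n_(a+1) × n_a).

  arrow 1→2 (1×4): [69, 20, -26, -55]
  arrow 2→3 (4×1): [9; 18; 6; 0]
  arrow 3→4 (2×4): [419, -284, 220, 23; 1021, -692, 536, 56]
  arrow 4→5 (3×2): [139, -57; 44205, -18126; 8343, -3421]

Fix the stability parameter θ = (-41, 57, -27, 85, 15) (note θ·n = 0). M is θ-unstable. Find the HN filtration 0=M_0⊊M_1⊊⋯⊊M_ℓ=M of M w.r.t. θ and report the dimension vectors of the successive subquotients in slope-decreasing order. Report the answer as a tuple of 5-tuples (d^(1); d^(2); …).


Interval decomposition of M: I[1,1]^3, I[1,5], I[3,3]^2, I[3,5], I[5,5].
HN type (ℓ=4): μ^(1)=50; μ^(2)=15; μ^(3)=-27; μ^(4)=-41

((0, 0, 0, 2, 2); (0, 1, 1, 0, 1); (0, 0, 3, 0, 0); (4, 0, 0, 0, 0))


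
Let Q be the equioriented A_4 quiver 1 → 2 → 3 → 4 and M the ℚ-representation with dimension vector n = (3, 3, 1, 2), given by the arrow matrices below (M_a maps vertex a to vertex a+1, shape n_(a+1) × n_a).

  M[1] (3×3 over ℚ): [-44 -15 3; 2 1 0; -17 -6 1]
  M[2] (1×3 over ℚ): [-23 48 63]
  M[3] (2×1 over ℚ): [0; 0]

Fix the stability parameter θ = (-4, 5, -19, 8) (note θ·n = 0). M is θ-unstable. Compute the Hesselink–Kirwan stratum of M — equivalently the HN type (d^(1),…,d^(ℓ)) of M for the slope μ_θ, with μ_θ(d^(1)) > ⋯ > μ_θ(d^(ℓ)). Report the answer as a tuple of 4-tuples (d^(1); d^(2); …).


Via rank(M_{q-1}∘⋯∘M_p): M ≅ I[1,2]^2, I[1,3], I[4,4]^2.
μ_θ-semistable layers: μ^(1)=8; μ^(2)=5; μ^(3)=-4; μ^(4)=-6

((0, 0, 0, 2); (0, 2, 0, 0); (2, 0, 0, 0); (1, 1, 1, 0))


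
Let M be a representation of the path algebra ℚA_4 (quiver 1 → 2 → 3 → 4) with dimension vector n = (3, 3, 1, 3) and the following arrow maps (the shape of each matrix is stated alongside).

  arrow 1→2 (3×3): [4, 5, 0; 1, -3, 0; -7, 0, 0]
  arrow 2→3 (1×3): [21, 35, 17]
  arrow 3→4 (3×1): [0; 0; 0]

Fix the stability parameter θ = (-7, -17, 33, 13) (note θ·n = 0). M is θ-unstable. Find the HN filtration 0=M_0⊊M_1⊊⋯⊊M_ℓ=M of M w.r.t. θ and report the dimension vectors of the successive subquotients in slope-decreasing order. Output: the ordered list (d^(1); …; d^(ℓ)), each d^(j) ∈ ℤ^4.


Via rank(M_{q-1}∘⋯∘M_p): M ≅ I[1,1], I[1,2]^2, I[2,3], I[4,4]^3.
μ_θ-semistable layers: μ^(1)=33; μ^(2)=13; μ^(3)=-7; μ^(4)=-12; μ^(5)=-17

((0, 0, 1, 0); (0, 0, 0, 3); (1, 0, 0, 0); (2, 2, 0, 0); (0, 1, 0, 0))


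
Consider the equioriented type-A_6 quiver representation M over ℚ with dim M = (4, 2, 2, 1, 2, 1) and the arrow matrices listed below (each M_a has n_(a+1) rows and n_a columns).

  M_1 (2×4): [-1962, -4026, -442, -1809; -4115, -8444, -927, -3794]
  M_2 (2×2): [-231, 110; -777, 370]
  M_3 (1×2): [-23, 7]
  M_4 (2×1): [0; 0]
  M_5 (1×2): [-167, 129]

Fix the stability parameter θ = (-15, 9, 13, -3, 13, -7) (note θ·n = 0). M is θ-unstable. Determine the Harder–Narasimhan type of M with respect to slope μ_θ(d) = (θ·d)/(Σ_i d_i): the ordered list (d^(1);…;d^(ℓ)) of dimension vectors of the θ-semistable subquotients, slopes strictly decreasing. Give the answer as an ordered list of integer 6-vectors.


Via rank(M_{q-1}∘⋯∘M_p): M ≅ I[1,1]^2, I[1,2], I[1,4], I[3,3], I[5,5], I[5,6].
μ_θ-semistable layers: μ^(1)=13; μ^(2)=9; μ^(3)=19/3; μ^(4)=3; μ^(5)=-15

((0, 0, 1, 0, 1, 0); (0, 1, 0, 0, 0, 0); (0, 1, 1, 1, 0, 0); (0, 0, 0, 0, 1, 1); (4, 0, 0, 0, 0, 0))


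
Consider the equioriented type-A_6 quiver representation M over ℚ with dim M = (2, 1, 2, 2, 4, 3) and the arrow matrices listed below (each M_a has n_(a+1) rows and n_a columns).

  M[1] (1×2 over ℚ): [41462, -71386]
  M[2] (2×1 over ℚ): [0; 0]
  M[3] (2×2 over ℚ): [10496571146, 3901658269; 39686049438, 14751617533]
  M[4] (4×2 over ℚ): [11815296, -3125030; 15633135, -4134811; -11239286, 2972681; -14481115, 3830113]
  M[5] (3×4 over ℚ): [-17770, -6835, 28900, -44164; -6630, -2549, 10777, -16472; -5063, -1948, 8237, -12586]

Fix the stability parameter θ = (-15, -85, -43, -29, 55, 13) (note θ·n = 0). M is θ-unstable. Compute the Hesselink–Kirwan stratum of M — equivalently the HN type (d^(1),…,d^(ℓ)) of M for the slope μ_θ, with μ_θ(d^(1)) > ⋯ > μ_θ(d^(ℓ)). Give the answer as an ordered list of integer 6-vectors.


Interval decomposition of M: I[1,1], I[1,2], I[3,6]^2, I[5,5], I[5,6].
HN type (ℓ=6): μ^(1)=55; μ^(2)=34; μ^(3)=-15; μ^(4)=-29; μ^(5)=-43; μ^(6)=-50

((0, 0, 0, 0, 1, 0); (0, 0, 0, 0, 3, 3); (1, 0, 0, 0, 0, 0); (0, 0, 0, 2, 0, 0); (0, 0, 2, 0, 0, 0); (1, 1, 0, 0, 0, 0))


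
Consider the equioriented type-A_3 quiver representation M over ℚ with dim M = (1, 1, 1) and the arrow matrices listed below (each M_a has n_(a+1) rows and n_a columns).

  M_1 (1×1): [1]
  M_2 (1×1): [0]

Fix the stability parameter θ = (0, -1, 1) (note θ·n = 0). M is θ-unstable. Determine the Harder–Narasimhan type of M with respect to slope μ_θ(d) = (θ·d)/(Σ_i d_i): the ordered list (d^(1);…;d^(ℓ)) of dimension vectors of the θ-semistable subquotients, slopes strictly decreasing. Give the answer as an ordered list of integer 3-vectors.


Barcode: M ≅ I[1,2], I[3,3]. HN layers by μ_θ (2 steps, strictly decreasing):
  μ^(1)=1; μ^(2)=-1/2

((0, 0, 1); (1, 1, 0))


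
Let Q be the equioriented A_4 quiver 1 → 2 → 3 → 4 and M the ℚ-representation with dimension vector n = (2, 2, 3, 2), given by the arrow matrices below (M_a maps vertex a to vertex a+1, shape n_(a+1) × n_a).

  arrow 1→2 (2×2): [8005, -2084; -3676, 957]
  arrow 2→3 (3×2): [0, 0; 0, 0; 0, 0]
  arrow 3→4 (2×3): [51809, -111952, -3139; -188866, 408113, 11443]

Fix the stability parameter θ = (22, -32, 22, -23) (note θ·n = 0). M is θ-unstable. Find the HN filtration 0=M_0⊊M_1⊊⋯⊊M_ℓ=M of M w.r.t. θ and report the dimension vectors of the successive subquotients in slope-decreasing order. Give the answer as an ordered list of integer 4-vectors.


Via rank(M_{q-1}∘⋯∘M_p): M ≅ I[1,2]^2, I[3,3], I[3,4]^2.
μ_θ-semistable layers: μ^(1)=22; μ^(2)=-1/2; μ^(3)=-5

((0, 0, 1, 0); (0, 0, 2, 2); (2, 2, 0, 0))


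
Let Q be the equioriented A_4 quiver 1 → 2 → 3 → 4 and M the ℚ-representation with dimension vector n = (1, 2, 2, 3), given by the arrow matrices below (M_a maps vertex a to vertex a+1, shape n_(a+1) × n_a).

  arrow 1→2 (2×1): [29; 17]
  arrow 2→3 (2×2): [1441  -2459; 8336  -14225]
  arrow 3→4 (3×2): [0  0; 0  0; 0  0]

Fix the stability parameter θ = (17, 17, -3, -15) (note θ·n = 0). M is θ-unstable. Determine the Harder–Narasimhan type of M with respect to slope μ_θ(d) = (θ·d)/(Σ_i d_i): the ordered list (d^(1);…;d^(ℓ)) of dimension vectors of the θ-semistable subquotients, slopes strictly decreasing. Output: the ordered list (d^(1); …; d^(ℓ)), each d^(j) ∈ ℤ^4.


Barcode: M ≅ I[1,3], I[2,3], I[4,4]^3. HN layers by μ_θ (3 steps, strictly decreasing):
  μ^(1)=31/3; μ^(2)=7; μ^(3)=-15

((1, 1, 1, 0); (0, 1, 1, 0); (0, 0, 0, 3))


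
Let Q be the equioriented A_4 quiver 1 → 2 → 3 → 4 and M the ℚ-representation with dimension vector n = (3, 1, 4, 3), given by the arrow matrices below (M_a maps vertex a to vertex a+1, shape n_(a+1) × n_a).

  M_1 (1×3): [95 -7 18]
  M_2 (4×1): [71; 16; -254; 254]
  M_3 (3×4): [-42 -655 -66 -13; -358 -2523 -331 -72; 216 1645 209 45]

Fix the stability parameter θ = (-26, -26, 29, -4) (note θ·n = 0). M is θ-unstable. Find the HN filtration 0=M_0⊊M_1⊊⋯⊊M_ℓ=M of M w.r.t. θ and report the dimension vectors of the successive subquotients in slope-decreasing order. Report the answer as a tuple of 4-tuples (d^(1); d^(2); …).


Barcode: M ≅ I[1,1]^2, I[1,3], I[3,4]^3. HN layers by μ_θ (3 steps, strictly decreasing):
  μ^(1)=29; μ^(2)=25/2; μ^(3)=-26

((0, 0, 1, 0); (0, 0, 3, 3); (3, 1, 0, 0))


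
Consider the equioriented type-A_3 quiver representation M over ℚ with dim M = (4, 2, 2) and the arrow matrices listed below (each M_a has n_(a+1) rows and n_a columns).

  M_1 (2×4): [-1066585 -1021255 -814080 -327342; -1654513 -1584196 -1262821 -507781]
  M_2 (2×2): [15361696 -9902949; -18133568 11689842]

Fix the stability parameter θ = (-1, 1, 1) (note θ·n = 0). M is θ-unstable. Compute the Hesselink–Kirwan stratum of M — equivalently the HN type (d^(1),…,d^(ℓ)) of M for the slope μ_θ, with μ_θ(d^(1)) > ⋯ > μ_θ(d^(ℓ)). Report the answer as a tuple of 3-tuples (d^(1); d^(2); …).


Barcode: M ≅ I[1,1]^2, I[1,2], I[1,3], I[3,3]. HN layers by μ_θ (2 steps, strictly decreasing):
  μ^(1)=1; μ^(2)=-1

((0, 2, 2); (4, 0, 0))


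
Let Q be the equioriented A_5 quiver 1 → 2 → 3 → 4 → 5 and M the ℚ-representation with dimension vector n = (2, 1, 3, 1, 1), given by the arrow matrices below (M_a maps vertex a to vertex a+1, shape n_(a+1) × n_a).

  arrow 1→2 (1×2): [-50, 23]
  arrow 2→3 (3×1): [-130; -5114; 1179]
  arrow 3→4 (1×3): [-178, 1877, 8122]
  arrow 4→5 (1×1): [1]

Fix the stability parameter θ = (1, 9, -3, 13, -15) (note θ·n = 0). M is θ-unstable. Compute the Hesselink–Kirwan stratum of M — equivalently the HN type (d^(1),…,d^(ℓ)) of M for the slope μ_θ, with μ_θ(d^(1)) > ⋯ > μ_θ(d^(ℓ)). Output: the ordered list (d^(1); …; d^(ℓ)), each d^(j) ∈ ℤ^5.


Barcode: M ≅ I[1,1], I[1,3], I[3,3], I[3,5]. HN layers by μ_θ (4 steps, strictly decreasing):
  μ^(1)=3; μ^(2)=1; μ^(3)=-1; μ^(4)=-3

((0, 1, 1, 0, 0); (2, 0, 0, 0, 0); (0, 0, 0, 1, 1); (0, 0, 2, 0, 0))


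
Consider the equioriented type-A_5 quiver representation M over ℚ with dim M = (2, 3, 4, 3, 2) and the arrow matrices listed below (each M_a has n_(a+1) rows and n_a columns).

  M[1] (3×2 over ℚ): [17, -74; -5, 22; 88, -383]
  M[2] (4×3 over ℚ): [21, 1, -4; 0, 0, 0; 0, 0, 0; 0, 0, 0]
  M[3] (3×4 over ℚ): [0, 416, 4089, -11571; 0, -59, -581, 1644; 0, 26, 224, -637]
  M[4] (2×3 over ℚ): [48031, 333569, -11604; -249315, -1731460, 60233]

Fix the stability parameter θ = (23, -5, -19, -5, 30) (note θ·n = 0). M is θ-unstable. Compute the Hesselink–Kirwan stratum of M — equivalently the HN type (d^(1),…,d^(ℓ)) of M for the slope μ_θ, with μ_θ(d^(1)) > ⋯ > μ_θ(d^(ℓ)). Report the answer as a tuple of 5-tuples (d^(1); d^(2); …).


Via rank(M_{q-1}∘⋯∘M_p): M ≅ I[1,2]^2, I[2,3], I[3,4], I[3,5]^2.
μ_θ-semistable layers: μ^(1)=30; μ^(2)=9; μ^(3)=-5; μ^(4)=-12; μ^(5)=-19

((0, 0, 0, 0, 2); (2, 2, 0, 0, 0); (0, 0, 0, 3, 0); (0, 1, 1, 0, 0); (0, 0, 3, 0, 0))


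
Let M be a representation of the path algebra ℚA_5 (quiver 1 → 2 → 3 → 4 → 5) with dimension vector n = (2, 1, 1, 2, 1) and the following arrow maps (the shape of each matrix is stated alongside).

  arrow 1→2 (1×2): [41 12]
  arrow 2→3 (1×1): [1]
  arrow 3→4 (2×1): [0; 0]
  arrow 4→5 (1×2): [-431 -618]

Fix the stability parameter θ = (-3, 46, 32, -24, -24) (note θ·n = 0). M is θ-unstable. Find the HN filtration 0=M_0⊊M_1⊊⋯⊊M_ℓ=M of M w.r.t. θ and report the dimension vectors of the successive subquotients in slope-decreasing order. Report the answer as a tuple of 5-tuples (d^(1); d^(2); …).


Via rank(M_{q-1}∘⋯∘M_p): M ≅ I[1,1], I[1,3], I[4,4], I[4,5].
μ_θ-semistable layers: μ^(1)=39; μ^(2)=-3; μ^(3)=-24

((0, 1, 1, 0, 0); (2, 0, 0, 0, 0); (0, 0, 0, 2, 1))


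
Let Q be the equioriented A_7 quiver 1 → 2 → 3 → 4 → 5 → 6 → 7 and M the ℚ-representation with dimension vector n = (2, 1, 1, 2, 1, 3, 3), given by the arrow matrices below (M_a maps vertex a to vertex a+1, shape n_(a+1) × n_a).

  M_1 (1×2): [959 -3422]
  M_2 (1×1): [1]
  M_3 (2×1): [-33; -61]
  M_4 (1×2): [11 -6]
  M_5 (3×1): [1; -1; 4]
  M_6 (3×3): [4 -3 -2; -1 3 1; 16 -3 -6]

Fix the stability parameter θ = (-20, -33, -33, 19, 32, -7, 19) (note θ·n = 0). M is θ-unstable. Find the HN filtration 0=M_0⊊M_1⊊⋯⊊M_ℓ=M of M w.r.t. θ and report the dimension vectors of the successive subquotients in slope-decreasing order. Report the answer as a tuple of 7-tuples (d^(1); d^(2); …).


Via rank(M_{q-1}∘⋯∘M_p): M ≅ I[1,1], I[1,7], I[4,4], I[6,6], I[6,7], I[7,7].
μ_θ-semistable layers: μ^(1)=19; μ^(2)=44/3; μ^(3)=-7; μ^(4)=-20; μ^(5)=-86/3

((0, 0, 0, 1, 0, 0, 3); (0, 0, 0, 1, 1, 1, 0); (0, 0, 0, 0, 0, 2, 0); (1, 0, 0, 0, 0, 0, 0); (1, 1, 1, 0, 0, 0, 0))


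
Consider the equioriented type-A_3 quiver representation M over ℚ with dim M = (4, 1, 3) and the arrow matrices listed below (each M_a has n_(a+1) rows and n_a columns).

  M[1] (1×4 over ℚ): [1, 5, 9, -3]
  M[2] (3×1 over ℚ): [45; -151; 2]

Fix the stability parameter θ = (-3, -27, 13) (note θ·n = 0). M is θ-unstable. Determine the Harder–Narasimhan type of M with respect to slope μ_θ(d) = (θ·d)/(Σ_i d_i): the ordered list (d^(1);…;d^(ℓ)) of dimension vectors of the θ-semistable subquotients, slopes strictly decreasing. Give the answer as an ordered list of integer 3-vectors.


Interval decomposition of M: I[1,1]^3, I[1,3], I[3,3]^2.
HN type (ℓ=3): μ^(1)=13; μ^(2)=-3; μ^(3)=-15

((0, 0, 3); (3, 0, 0); (1, 1, 0))


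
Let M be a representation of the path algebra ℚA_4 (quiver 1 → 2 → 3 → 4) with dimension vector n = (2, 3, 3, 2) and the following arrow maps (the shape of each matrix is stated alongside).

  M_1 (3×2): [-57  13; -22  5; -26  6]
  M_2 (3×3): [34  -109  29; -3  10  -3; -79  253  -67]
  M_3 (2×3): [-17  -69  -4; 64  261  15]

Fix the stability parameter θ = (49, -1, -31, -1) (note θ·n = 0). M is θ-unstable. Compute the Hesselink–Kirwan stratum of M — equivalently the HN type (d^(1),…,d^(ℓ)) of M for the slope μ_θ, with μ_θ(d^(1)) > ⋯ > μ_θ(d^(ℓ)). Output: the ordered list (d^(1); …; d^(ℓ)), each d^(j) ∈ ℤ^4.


Interval decomposition of M: I[1,4]^2, I[2,3].
HN type (ℓ=2): μ^(1)=4; μ^(2)=-16

((2, 2, 2, 2); (0, 1, 1, 0))


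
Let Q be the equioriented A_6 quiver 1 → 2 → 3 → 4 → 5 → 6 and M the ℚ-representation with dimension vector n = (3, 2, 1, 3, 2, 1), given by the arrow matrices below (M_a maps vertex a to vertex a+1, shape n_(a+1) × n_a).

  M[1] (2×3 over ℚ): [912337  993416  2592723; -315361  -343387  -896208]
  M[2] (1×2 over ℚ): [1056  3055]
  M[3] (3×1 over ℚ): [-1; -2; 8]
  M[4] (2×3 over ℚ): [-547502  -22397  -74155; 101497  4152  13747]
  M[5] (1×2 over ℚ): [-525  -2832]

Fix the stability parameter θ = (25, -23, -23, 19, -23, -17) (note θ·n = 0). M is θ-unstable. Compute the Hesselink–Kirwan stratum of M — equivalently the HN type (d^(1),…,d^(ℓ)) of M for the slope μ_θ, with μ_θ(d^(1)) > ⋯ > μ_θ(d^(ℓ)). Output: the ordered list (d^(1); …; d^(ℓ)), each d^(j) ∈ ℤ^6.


Via rank(M_{q-1}∘⋯∘M_p): M ≅ I[1,1], I[1,2], I[1,5], I[4,4], I[4,6].
μ_θ-semistable layers: μ^(1)=25; μ^(2)=19; μ^(3)=1; μ^(4)=-2; μ^(5)=-7

((1, 0, 0, 0, 0, 0); (0, 0, 0, 1, 0, 0); (1, 1, 0, 0, 0, 0); (0, 0, 0, 1, 1, 0); (1, 1, 1, 1, 1, 1))


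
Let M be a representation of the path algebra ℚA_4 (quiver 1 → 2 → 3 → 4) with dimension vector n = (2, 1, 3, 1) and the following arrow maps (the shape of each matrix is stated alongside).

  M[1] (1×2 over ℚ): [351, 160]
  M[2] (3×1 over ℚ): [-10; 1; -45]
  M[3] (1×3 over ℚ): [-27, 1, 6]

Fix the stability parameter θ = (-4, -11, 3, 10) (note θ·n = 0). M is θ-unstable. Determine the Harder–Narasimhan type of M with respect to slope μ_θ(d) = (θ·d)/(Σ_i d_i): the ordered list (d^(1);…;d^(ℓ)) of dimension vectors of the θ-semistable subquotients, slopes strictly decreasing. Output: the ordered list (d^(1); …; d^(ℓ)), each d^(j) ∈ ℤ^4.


Via rank(M_{q-1}∘⋯∘M_p): M ≅ I[1,1], I[1,4], I[3,3]^2.
μ_θ-semistable layers: μ^(1)=10; μ^(2)=3; μ^(3)=-4; μ^(4)=-15/2

((0, 0, 0, 1); (0, 0, 3, 0); (1, 0, 0, 0); (1, 1, 0, 0))


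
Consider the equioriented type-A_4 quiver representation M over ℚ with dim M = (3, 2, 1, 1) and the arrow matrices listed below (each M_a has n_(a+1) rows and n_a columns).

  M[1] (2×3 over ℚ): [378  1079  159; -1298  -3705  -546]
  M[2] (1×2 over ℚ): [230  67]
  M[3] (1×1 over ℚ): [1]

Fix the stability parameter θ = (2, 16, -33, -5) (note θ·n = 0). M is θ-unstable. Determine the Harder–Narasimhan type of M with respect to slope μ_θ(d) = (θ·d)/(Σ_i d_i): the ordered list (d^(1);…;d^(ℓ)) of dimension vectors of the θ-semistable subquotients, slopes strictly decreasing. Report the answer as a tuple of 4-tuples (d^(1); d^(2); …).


Barcode: M ≅ I[1,1], I[1,2], I[1,4]. HN layers by μ_θ (3 steps, strictly decreasing):
  μ^(1)=16; μ^(2)=2; μ^(3)=-5

((0, 1, 0, 0); (2, 0, 0, 0); (1, 1, 1, 1))


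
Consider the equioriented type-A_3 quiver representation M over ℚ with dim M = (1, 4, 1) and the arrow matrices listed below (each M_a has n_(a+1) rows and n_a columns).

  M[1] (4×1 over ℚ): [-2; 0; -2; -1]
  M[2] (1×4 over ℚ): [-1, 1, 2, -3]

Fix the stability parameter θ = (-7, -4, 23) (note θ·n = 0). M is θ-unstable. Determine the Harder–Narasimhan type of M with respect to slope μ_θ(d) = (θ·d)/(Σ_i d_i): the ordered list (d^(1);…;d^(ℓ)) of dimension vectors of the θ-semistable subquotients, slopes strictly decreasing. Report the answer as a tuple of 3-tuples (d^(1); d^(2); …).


Barcode: M ≅ I[1,3], I[2,2]^3. HN layers by μ_θ (3 steps, strictly decreasing):
  μ^(1)=23; μ^(2)=-4; μ^(3)=-7

((0, 0, 1); (0, 4, 0); (1, 0, 0))


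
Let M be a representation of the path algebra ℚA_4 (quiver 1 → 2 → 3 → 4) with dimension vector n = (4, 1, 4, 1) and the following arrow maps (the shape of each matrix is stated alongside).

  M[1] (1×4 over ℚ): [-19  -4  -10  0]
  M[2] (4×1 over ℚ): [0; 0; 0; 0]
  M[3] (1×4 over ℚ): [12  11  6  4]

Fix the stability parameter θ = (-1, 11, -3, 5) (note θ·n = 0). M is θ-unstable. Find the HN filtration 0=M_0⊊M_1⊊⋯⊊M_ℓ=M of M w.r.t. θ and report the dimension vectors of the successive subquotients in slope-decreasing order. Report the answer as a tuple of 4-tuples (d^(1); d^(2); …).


Via rank(M_{q-1}∘⋯∘M_p): M ≅ I[1,1]^3, I[1,2], I[3,3]^3, I[3,4].
μ_θ-semistable layers: μ^(1)=11; μ^(2)=5; μ^(3)=-1; μ^(4)=-3

((0, 1, 0, 0); (0, 0, 0, 1); (4, 0, 0, 0); (0, 0, 4, 0))


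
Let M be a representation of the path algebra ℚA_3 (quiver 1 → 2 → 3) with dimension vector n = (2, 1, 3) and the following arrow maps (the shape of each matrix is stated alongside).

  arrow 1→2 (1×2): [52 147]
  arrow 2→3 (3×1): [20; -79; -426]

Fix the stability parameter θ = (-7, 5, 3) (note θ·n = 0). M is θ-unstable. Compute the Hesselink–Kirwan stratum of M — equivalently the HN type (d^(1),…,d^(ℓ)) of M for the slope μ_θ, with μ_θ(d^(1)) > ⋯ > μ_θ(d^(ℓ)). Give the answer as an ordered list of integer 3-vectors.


Barcode: M ≅ I[1,1], I[1,3], I[3,3]^2. HN layers by μ_θ (3 steps, strictly decreasing):
  μ^(1)=4; μ^(2)=3; μ^(3)=-7

((0, 1, 1); (0, 0, 2); (2, 0, 0))


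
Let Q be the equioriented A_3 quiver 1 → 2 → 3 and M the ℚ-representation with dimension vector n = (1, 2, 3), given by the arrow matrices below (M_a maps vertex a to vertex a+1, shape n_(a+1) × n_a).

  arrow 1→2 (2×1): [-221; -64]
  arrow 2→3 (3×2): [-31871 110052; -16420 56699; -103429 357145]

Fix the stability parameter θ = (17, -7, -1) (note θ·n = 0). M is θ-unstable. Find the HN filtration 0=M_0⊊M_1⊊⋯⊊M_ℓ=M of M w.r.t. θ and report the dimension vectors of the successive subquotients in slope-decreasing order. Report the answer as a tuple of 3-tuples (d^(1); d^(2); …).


Barcode: M ≅ I[1,3], I[2,3], I[3,3]. HN layers by μ_θ (3 steps, strictly decreasing):
  μ^(1)=3; μ^(2)=-1; μ^(3)=-7

((1, 1, 1); (0, 0, 2); (0, 1, 0))


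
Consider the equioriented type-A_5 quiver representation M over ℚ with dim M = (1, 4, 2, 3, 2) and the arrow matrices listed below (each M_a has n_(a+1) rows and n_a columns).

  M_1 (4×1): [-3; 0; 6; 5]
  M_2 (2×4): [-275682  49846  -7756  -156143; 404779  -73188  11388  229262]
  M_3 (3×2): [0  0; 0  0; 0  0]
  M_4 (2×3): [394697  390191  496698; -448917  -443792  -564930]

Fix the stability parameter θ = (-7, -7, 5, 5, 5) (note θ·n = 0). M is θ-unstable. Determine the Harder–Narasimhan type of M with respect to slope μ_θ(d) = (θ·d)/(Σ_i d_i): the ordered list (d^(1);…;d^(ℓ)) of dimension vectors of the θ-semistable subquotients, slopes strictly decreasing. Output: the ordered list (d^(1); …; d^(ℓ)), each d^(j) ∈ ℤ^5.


Via rank(M_{q-1}∘⋯∘M_p): M ≅ I[1,3], I[2,2]^2, I[2,3], I[4,4], I[4,5]^2.
μ_θ-semistable layers: μ^(1)=5; μ^(2)=-7

((0, 0, 2, 3, 2); (1, 4, 0, 0, 0))


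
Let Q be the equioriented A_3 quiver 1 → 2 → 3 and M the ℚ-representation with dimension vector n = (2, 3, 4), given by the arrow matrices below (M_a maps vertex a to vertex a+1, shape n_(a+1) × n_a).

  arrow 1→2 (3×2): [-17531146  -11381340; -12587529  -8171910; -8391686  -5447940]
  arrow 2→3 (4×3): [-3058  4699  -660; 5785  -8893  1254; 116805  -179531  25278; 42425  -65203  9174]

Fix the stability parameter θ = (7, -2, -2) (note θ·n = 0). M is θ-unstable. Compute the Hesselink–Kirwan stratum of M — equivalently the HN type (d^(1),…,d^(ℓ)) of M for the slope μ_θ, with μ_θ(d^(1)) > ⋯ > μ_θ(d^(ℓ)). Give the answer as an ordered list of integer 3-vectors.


Barcode: M ≅ I[1,1], I[1,3], I[2,2], I[2,3], I[3,3]^2. HN layers by μ_θ (3 steps, strictly decreasing):
  μ^(1)=7; μ^(2)=1; μ^(3)=-2

((1, 0, 0); (1, 1, 1); (0, 2, 3))


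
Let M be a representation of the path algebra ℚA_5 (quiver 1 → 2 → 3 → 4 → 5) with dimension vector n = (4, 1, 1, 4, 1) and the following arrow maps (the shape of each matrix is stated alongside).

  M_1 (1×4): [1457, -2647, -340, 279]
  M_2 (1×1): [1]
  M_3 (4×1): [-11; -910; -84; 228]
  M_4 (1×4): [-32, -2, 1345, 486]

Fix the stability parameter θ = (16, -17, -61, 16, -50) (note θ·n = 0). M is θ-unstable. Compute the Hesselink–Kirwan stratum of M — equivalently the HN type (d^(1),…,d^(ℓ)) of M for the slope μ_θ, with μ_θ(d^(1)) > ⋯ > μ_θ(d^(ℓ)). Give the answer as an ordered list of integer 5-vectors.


Via rank(M_{q-1}∘⋯∘M_p): M ≅ I[1,1]^3, I[1,4], I[4,4]^2, I[4,5].
μ_θ-semistable layers: μ^(1)=16; μ^(2)=-17; μ^(3)=-62/3

((3, 0, 0, 3, 0); (0, 0, 0, 1, 1); (1, 1, 1, 0, 0))


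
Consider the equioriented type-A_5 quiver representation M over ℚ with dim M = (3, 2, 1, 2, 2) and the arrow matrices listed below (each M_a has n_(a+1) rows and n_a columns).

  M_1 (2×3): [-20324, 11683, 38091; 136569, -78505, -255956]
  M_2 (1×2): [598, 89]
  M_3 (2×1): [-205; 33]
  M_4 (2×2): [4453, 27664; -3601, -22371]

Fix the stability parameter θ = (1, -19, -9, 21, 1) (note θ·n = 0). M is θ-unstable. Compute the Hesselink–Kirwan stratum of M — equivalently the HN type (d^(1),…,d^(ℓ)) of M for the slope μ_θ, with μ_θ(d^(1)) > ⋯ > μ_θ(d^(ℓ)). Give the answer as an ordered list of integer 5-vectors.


Barcode: M ≅ I[1,1], I[1,2], I[1,5], I[4,5]. HN layers by μ_θ (3 steps, strictly decreasing):
  μ^(1)=11; μ^(2)=1; μ^(3)=-9

((0, 0, 0, 2, 2); (1, 0, 0, 0, 0); (2, 2, 1, 0, 0))


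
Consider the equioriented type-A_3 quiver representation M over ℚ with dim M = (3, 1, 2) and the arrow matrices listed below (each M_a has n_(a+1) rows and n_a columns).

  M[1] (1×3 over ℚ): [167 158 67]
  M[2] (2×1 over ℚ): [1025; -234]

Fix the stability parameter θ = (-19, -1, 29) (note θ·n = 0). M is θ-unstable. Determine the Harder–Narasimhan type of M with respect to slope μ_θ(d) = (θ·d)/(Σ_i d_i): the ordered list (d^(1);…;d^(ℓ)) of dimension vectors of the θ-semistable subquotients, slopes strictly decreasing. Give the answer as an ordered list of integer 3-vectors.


Barcode: M ≅ I[1,1]^2, I[1,3], I[3,3]. HN layers by μ_θ (3 steps, strictly decreasing):
  μ^(1)=29; μ^(2)=-1; μ^(3)=-19

((0, 0, 2); (0, 1, 0); (3, 0, 0))


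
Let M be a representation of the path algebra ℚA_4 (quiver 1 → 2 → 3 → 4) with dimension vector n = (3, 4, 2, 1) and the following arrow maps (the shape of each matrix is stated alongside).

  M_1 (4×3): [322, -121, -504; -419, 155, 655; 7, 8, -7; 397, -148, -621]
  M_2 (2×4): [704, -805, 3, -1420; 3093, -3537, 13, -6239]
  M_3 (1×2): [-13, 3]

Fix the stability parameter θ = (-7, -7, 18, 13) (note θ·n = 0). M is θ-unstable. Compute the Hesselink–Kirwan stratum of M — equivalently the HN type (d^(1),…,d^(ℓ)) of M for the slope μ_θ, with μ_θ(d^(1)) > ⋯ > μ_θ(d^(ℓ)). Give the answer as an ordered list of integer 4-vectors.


Via rank(M_{q-1}∘⋯∘M_p): M ≅ I[1,2], I[1,3], I[1,4], I[2,2].
μ_θ-semistable layers: μ^(1)=18; μ^(2)=31/2; μ^(3)=-7

((0, 0, 1, 0); (0, 0, 1, 1); (3, 4, 0, 0))


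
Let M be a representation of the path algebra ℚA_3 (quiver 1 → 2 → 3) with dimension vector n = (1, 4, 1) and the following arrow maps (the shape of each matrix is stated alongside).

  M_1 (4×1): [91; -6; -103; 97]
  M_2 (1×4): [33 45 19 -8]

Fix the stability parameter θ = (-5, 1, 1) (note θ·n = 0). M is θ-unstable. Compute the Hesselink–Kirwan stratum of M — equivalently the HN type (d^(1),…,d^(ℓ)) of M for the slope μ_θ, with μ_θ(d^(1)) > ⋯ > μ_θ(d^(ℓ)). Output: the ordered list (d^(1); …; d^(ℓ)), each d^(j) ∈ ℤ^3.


Interval decomposition of M: I[1,2], I[2,2]^2, I[2,3].
HN type (ℓ=2): μ^(1)=1; μ^(2)=-5

((0, 4, 1); (1, 0, 0))


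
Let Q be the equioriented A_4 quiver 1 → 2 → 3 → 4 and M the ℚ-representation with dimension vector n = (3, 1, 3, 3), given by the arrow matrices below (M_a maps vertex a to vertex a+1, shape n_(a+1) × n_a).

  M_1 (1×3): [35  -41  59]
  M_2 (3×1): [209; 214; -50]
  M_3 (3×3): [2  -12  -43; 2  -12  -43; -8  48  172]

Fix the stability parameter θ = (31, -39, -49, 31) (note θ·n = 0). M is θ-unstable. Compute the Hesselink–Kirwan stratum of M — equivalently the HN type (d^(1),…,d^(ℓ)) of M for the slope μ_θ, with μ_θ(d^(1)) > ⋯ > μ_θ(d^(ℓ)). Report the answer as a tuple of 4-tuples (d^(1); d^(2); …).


Barcode: M ≅ I[1,1]^2, I[1,3], I[3,3], I[3,4], I[4,4]^2. HN layers by μ_θ (3 steps, strictly decreasing):
  μ^(1)=31; μ^(2)=-19; μ^(3)=-49

((2, 0, 0, 3); (1, 1, 1, 0); (0, 0, 2, 0))


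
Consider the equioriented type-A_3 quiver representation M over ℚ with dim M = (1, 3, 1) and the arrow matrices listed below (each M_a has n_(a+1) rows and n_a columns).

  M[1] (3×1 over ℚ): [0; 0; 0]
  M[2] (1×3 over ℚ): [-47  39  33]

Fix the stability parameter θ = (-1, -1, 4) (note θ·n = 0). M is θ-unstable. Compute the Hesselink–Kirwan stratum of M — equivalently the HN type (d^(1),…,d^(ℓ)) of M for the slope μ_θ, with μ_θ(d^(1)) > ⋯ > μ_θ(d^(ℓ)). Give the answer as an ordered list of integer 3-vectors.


Via rank(M_{q-1}∘⋯∘M_p): M ≅ I[1,1], I[2,2]^2, I[2,3].
μ_θ-semistable layers: μ^(1)=4; μ^(2)=-1

((0, 0, 1); (1, 3, 0))


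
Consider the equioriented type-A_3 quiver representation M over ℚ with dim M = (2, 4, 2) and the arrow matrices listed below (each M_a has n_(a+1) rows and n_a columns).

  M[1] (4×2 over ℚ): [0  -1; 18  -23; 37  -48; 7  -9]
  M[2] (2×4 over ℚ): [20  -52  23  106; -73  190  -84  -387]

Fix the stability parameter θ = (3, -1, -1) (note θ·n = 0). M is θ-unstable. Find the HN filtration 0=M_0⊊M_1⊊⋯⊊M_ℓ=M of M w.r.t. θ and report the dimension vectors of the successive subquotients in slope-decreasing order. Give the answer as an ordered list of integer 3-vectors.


Via rank(M_{q-1}∘⋯∘M_p): M ≅ I[1,3]^2, I[2,2]^2.
μ_θ-semistable layers: μ^(1)=1/3; μ^(2)=-1

((2, 2, 2); (0, 2, 0))


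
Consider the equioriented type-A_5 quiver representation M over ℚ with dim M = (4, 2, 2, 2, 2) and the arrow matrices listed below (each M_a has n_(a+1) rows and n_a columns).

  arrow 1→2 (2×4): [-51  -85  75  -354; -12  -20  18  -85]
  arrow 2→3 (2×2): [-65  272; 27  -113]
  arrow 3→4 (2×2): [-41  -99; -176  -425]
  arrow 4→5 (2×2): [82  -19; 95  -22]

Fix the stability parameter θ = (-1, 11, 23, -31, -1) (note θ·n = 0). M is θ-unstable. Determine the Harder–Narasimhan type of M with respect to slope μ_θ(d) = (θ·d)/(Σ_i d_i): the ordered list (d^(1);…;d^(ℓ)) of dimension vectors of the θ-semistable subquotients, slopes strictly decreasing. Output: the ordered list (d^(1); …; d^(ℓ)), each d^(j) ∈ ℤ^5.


Via rank(M_{q-1}∘⋯∘M_p): M ≅ I[1,1]^2, I[1,5]^2.
μ_θ-semistable layers: μ^(1)=1/2; μ^(2)=-1

((0, 2, 2, 2, 2); (4, 0, 0, 0, 0))
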